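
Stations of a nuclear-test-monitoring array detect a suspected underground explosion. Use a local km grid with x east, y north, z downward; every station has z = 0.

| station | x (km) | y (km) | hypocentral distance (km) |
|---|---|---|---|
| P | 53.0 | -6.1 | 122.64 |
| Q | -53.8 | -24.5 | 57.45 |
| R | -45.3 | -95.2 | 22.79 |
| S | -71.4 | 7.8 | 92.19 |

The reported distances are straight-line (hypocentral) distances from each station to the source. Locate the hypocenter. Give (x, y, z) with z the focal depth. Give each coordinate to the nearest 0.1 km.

x ≈ -44.4 km, y ≈ -78.9 km, depth ≈ 15.9 km

Each station gives a sphere (x−x_i)² + (y−y_i)² + z² = d_i² (stations at z=0).
Subtracting the P sphere from Q and R: z² cancels, leaving linear equations in x and y:
-213.6 x − 36.8 y = 12388.55
-196.6 x − 178.2 y = 22790.11
Solving: x ≈ -44.406, y ≈ -78.900 km (keep extra digits for the depth step; rounded: -44.4, -78.9).
Then from the P sphere: z² = 122.64² − (x − 53.0)² − (y + 6.1)² with x = -44.406, y = -78.900, so z ≈ 15.900 ≈ 15.9 km.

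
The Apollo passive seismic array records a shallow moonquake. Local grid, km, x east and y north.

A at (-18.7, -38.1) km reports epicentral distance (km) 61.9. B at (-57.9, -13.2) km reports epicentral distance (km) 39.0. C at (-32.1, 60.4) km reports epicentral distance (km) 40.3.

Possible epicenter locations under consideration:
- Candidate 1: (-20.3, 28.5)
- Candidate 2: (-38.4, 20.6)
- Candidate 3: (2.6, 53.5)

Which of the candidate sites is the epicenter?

For each candidate, compare |candidate − station| to the reported distance:
Candidate 1: residuals A 4.7, B 17.1, C 6.3 → max 17.1 km
Candidate 2: residuals A 0.0, B 0.0, C 0.0 → max 0.0 km
Candidate 3: residuals A 32.1, B 51.1, C 4.9 → max 51.1 km
Only Candidate 2 has all residuals ≈ 0.

Candidate 2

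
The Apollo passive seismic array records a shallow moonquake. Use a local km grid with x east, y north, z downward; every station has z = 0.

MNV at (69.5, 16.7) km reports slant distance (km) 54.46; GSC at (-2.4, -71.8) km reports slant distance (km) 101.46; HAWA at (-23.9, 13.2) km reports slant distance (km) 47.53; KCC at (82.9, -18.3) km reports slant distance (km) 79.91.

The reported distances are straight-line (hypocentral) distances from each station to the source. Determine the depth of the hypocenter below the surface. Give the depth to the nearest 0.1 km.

Each station gives a sphere (x−x_i)² + (y−y_i)² + z² = d_i² (stations at z=0).
Subtracting the MNV sphere from GSC and HAWA: z² cancels, leaving linear equations in x and y:
-143.8 x − 177.0 y = -7276.38
-186.8 x − 7.0 y = -3656.90
Solving: x ≈ 18.602, y ≈ 25.996 km (keep extra digits for the depth step; rounded: 18.6, 26.0).
Then from the MNV sphere: z² = 54.46² − (x − 69.5)² − (y − 16.7)² with x = 18.602, y = 25.996, so z ≈ 16.996 ≈ 17.0 km.

depth ≈ 17.0 km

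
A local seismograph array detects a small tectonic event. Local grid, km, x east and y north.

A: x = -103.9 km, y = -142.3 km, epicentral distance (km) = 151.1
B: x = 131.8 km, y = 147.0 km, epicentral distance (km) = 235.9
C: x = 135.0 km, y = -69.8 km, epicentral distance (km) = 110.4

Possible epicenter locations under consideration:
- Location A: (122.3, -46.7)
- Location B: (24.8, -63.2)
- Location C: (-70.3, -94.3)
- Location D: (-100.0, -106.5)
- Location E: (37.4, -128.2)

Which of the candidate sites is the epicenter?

Location B

For each candidate, compare |candidate − station| to the reported distance:
Location A: residuals A 94.5, B 42.0, C 84.0 → max 94.5 km
Location B: residuals A 0.0, B 0.0, C 0.0 → max 0.0 km
Location C: residuals A 92.5, B 78.9, C 96.4 → max 96.4 km
Location D: residuals A 115.1, B 107.6, C 127.4 → max 127.4 km
Location E: residuals A 9.1, B 55.0, C 3.3 → max 55.0 km
Only Location B has all residuals ≈ 0.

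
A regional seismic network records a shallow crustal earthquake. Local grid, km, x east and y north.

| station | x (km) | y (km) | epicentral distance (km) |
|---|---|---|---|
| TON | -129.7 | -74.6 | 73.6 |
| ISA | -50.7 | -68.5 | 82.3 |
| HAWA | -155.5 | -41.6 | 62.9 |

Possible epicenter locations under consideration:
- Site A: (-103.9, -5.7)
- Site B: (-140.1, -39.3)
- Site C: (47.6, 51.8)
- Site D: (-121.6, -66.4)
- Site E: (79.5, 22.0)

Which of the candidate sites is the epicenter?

For each candidate, compare |candidate − station| to the reported distance:
Site A: residuals TON 0.0, ISA 0.0, HAWA 0.0 → max 0.0 km
Site B: residuals TON 36.8, ISA 11.7, HAWA 47.3 → max 47.3 km
Site C: residuals TON 144.1, ISA 73.1, HAWA 160.6 → max 160.6 km
Site D: residuals TON 62.1, ISA 11.4, HAWA 20.9 → max 62.1 km
Site E: residuals TON 156.8, ISA 76.3, HAWA 180.6 → max 180.6 km
Only Site A has all residuals ≈ 0.

Site A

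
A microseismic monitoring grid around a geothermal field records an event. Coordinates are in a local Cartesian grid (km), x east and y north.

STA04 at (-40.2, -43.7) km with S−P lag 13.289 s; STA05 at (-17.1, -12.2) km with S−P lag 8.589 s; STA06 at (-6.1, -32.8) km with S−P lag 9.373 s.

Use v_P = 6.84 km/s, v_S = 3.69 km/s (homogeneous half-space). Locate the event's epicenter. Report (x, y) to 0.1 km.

39.6 km east, 26.8 km north

Distance from S−P lag: d = Δt · v_P v_S / (v_P − v_S) = Δt · (6.84·3.69)/(6.84−3.69) ≈ 8.0126·Δt.
So d_STA04 = 106.48, d_STA05 = 68.82, d_STA06 = 75.10 km.
Circle about each station: (x + 40.2)² + (y + 43.7)² = 106.48²; (x + 17.1)² + (y + 12.2)² = 68.82²; (x + 6.1)² + (y + 32.8)² = 75.10².
Subtracting the STA04 equation from the STA05 and STA06 equations removes the quadratic terms:
46.2 x + 63.0 y = 3517.32
68.2 x + 21.8 y = 3285.30
Solving the 2×2 system: x ≈ 39.6, y ≈ 26.8 km.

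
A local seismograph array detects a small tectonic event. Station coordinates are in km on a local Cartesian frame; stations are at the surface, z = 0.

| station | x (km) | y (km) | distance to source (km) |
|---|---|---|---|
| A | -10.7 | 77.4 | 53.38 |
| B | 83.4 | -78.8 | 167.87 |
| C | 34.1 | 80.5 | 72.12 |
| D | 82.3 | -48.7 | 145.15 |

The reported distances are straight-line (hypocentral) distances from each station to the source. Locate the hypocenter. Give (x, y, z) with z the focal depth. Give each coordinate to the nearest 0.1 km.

Each station gives a sphere (x−x_i)² + (y−y_i)² + z² = d_i² (stations at z=0).
Subtracting the A sphere from B and C: z² cancels, leaving linear equations in x and y:
188.2 x − 312.4 y = -18271.16
89.6 x + 6.2 y = -814.06
Solving: x ≈ -12.607, y ≈ 50.892 km (keep extra digits for the depth step; rounded: -12.6, 50.9).
Then from the A sphere: z² = 53.38² − (x + 10.7)² − (y − 77.4)² with x = -12.607, y = 50.892, so z ≈ 46.294 ≈ 46.3 km.
Check against D (with the unrounded solution): distance 145.15 ≈ 145.15 km. ✓

(-12.6, 50.9, 46.3)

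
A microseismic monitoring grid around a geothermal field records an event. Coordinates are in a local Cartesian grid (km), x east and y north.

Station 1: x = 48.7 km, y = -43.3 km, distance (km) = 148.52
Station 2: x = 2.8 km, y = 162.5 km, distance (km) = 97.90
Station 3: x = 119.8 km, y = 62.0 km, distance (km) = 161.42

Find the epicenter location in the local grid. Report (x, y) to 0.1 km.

Circle about each station: (x − 48.7)² + (y + 43.3)² = 148.52²; (x − 2.8)² + (y − 162.5)² = 97.90²; (x − 119.8)² + (y − 62.0)² = 161.42².
Subtracting the Station 1 equation from the Station 2 and Station 3 equations removes the quadratic terms:
-91.8 x + 411.6 y = 34641.29
142.2 x + 210.6 y = 9951.23
Solving the 2×2 system: x ≈ -41.1, y ≈ 75.0 km.

(-41.1, 75.0)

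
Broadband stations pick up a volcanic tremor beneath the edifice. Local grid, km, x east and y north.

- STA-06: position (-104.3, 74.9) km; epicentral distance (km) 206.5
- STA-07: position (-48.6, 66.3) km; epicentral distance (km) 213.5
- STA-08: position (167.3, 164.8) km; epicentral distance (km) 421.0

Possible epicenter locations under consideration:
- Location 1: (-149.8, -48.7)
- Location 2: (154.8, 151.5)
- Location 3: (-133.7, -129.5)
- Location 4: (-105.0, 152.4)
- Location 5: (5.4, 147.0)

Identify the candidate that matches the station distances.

Location 3

For each candidate, compare |candidate − station| to the reported distance:
Location 1: residuals STA-06 74.8, STA-07 60.3, STA-08 38.7 → max 74.8 km
Location 2: residuals STA-06 63.7, STA-07 7.0, STA-08 402.7 → max 402.7 km
Location 3: residuals STA-06 0.0, STA-07 0.0, STA-08 0.0 → max 0.0 km
Location 4: residuals STA-06 129.0, STA-07 110.6, STA-08 148.4 → max 148.4 km
Location 5: residuals STA-06 75.2, STA-07 116.4, STA-08 258.1 → max 258.1 km
Only Location 3 has all residuals ≈ 0.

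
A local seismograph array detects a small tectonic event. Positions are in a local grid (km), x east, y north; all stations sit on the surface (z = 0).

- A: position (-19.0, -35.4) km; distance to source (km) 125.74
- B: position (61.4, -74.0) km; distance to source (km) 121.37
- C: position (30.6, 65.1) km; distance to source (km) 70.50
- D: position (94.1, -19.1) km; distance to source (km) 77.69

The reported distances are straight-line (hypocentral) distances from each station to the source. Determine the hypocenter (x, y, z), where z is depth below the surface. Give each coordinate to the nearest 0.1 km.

(71.6, 36.3, 49.6)

Each station gives a sphere (x−x_i)² + (y−y_i)² + z² = d_i² (stations at z=0).
Subtracting the A sphere from B and C: z² cancels, leaving linear equations in x and y:
160.8 x − 77.2 y = 8711.67
99.2 x + 201.0 y = 14400.51
Solving: x ≈ 71.607, y ≈ 36.304 km (keep extra digits for the depth step; rounded: 71.6, 36.3).
Then from the A sphere: z² = 125.74² − (x + 19.0)² − (y + 35.4)² with x = 71.607, y = 36.304, so z ≈ 49.593 ≈ 49.6 km.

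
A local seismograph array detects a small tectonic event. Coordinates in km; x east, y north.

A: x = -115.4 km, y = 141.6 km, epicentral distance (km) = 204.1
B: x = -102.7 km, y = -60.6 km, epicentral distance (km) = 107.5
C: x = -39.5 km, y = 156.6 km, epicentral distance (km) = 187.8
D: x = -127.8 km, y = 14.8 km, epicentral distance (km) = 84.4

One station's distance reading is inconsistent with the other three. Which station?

D

Solve using three stations at a time. Using A, B, C (subtract circle equations pairwise → linear system) gives (x, y) ≈ (-0.5, -27.1).
Distances from that point to each station vs reported:
  A: calculated 204.1 vs reported 204.1 → residual 0.0 km
  B: calculated 107.5 vs reported 107.5 → residual 0.0 km
  C: calculated 187.8 vs reported 187.8 → residual 0.0 km
  D: calculated 134.0 vs reported 84.4 → residual 49.6 km
A, B, C are mutually consistent (residuals ≈ 0); D is off by 49.6 km.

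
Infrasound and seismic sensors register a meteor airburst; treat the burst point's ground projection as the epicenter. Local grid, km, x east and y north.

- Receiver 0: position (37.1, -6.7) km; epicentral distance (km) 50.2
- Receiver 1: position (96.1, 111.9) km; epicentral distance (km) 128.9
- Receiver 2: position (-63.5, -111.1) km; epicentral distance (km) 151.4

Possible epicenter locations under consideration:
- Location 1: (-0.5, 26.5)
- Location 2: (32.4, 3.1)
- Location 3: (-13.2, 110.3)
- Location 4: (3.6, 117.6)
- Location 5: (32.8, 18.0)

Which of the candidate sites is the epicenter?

Location 1

For each candidate, compare |candidate − station| to the reported distance:
Location 1: residuals Receiver 0 0.0, Receiver 1 0.0, Receiver 2 0.1 → max 0.1 km
Location 2: residuals Receiver 0 39.3, Receiver 1 2.8, Receiver 2 2.3 → max 39.3 km
Location 3: residuals Receiver 0 77.2, Receiver 1 19.6, Receiver 2 75.6 → max 77.2 km
Location 4: residuals Receiver 0 78.5, Receiver 1 36.2, Receiver 2 86.9 → max 86.9 km
Location 5: residuals Receiver 0 25.1, Receiver 1 15.7, Receiver 2 9.7 → max 25.1 km
Only Location 1 has all residuals ≈ 0.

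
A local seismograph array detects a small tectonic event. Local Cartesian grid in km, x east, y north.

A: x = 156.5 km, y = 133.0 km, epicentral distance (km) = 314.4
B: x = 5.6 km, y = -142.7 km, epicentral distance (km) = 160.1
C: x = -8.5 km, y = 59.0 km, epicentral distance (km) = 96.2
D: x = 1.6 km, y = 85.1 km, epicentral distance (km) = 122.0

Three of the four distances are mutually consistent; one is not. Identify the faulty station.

A

Solve using three stations at a time. Using B, C, D (subtract circle equations pairwise → linear system) gives (x, y) ≈ (-78.8, -6.7).
Distances from that point to each station vs reported:
  A: calculated 273.6 vs reported 314.4 → residual 40.8 km
  B: calculated 160.1 vs reported 160.1 → residual 0.0 km
  C: calculated 96.2 vs reported 96.2 → residual 0.0 km
  D: calculated 122.0 vs reported 122.0 → residual 0.0 km
B, C, D are mutually consistent (residuals ≈ 0); A is off by 40.8 km.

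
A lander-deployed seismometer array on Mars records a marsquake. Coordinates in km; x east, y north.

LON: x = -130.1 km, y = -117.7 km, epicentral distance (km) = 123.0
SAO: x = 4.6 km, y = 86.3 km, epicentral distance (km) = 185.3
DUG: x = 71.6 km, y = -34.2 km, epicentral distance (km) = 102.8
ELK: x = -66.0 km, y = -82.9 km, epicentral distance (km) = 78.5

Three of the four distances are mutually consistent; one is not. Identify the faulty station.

Solve using three stations at a time. Using LON, SAO, DUG (subtract circle equations pairwise → linear system) gives (x, y) ≈ (-8.6, -98.5).
Distances from that point to each station vs reported:
  LON: calculated 123.0 vs reported 123.0 → residual 0.0 km
  SAO: calculated 185.3 vs reported 185.3 → residual 0.0 km
  DUG: calculated 102.8 vs reported 102.8 → residual 0.0 km
  ELK: calculated 59.5 vs reported 78.5 → residual 19.0 km
LON, SAO, DUG are mutually consistent (residuals ≈ 0); ELK is off by 19.0 km.

ELK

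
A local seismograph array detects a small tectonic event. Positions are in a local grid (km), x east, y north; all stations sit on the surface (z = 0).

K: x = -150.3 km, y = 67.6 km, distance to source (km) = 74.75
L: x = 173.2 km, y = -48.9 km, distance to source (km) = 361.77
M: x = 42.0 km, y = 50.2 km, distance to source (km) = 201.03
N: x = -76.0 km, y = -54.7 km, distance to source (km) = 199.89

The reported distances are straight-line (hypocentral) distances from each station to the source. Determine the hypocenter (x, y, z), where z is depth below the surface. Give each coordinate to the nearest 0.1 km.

(-138.1, 131.8, 36.3)

Each station gives a sphere (x−x_i)² + (y−y_i)² + z² = d_i² (stations at z=0).
Subtracting the K sphere from L and M: z² cancels, leaving linear equations in x and y:
647.0 x − 233.0 y = -120060.37
384.6 x − 34.8 y = -57701.31
Solving: x ≈ -138.105, y ≈ 131.788 km (keep extra digits for the depth step; rounded: -138.1, 131.8).
Then from the K sphere: z² = 74.75² − (x + 150.3)² − (y − 67.6)² with x = -138.105, y = 131.788, so z ≈ 36.315 ≈ 36.3 km.
Check against N (with the unrounded solution): distance 199.88 ≈ 199.89 km. ✓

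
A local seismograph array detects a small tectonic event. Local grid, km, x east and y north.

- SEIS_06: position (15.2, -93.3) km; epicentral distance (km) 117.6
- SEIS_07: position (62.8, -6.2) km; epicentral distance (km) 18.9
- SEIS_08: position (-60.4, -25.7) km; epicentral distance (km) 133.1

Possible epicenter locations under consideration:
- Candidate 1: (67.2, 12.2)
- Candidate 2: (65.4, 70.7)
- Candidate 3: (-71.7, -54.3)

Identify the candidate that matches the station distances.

Candidate 1

For each candidate, compare |candidate − station| to the reported distance:
Candidate 1: residuals SEIS_06 0.0, SEIS_07 0.0, SEIS_08 0.0 → max 0.0 km
Candidate 2: residuals SEIS_06 53.9, SEIS_07 58.0, SEIS_08 25.4 → max 58.0 km
Candidate 3: residuals SEIS_06 22.3, SEIS_07 123.9, SEIS_08 102.3 → max 123.9 km
Only Candidate 1 has all residuals ≈ 0.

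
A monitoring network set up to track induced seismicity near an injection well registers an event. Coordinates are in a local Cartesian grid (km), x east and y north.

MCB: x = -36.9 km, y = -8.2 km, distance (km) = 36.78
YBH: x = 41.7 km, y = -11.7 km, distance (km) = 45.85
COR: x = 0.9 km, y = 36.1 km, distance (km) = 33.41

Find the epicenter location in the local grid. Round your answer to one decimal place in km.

x ≈ -1.8 km, y ≈ 2.8 km

Circle about each station: (x + 36.9)² + (y + 8.2)² = 36.78²; (x − 41.7)² + (y + 11.7)² = 45.85²; (x − 0.9)² + (y − 36.1)² = 33.41².
Subtracting pairs of circle equations eliminates x²+y² and gives linear equations (the radical axes):
157.2 x − 7.0 y = -302.52
75.6 x + 88.6 y = 111.71
Solving the 2×2 system: x ≈ -1.8, y ≈ 2.8 km.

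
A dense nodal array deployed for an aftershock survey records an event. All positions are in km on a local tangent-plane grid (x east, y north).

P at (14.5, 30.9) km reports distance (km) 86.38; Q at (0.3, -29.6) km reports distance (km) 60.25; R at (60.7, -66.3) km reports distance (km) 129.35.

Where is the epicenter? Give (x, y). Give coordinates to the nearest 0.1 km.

x ≈ -58.3 km, y ≈ -15.6 km

Circle about each station: (x − 14.5)² + (y − 30.9)² = 86.38²; (x − 0.3)² + (y + 29.6)² = 60.25²; (x − 60.7)² + (y + 66.3)² = 129.35².
Subtracting the P equation from the Q and R equations removes the quadratic terms:
-28.4 x − 121.0 y = 3542.63
92.4 x − 194.4 y = -2354.80
Solving the 2×2 system: x ≈ -58.3, y ≈ -15.6 km.
Check against P (with the unrounded x, y): √((x − 14.5)²+(y − 30.9)²) = 86.38 ≈ 86.38 km. ✓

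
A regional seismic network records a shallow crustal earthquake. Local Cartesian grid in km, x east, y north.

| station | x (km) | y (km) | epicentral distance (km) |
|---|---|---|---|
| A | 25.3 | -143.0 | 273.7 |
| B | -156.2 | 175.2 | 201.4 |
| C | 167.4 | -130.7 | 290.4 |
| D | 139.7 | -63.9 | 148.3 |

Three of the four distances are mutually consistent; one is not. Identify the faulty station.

Solve using three stations at a time. Using A, B, C (subtract circle equations pairwise → linear system) gives (x, y) ≈ (40.1, 130.3).
Distances from that point to each station vs reported:
  A: calculated 273.7 vs reported 273.7 → residual 0.0 km
  B: calculated 201.4 vs reported 201.4 → residual 0.0 km
  C: calculated 290.4 vs reported 290.4 → residual 0.0 km
  D: calculated 218.2 vs reported 148.3 → residual 69.9 km
A, B, C are mutually consistent (residuals ≈ 0); D is off by 69.9 km.

D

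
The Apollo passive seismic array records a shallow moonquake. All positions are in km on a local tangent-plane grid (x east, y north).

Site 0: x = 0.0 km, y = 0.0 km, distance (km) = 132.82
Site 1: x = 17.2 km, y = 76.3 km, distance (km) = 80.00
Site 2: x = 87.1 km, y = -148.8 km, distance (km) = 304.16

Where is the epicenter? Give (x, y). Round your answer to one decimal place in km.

Circle about each station: x² + y² = 132.82²; (x − 17.2)² + (y − 76.3)² = 80.00²; (x − 87.1)² + (y + 148.8)² = 304.16².
Subtracting the Site 0 equation from the Site 1 and Site 2 equations removes the quadratic terms:
34.4 x + 152.6 y = 17358.68
174.2 x − 297.6 y = -45144.30
Solving the 2×2 system: x ≈ -46.8, y ≈ 124.3 km.
Check against Site 0 (with the unrounded x, y): √(x²+y²) = 132.82 ≈ 132.82 km. ✓

-46.8 km east, 124.3 km north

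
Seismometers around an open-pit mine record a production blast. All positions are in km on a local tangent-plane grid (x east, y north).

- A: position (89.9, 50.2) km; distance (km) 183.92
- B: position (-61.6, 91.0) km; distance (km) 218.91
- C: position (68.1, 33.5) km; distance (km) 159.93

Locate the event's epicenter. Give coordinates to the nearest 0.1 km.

Circle about each station: (x − 89.9)² + (y − 50.2)² = 183.92²; (x + 61.6)² + (y − 91.0)² = 218.91²; (x − 68.1)² + (y − 33.5)² = 159.93².
Subtracting pairs of circle equations eliminates x²+y² and gives linear equations (the radical axes):
-303.0 x + 81.6 y = -12621.51
-43.6 x − 33.4 y = 3406.77
Solving the 2×2 system: x ≈ 10.5, y ≈ -115.7 km.
Check against A (with the unrounded x, y): √((x − 89.9)²+(y − 50.2)²) = 183.92 ≈ 183.92 km. ✓

10.5 km east, -115.7 km north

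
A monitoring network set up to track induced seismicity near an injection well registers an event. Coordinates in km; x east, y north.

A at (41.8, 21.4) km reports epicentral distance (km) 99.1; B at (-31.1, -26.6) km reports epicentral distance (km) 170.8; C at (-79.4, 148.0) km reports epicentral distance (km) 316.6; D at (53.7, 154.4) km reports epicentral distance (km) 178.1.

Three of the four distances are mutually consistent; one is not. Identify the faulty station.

Solve using three stations at a time. Using A, B, D (subtract circle equations pairwise → linear system) gives (x, y) ≈ (138.0, -2.5).
Distances from that point to each station vs reported:
  A: calculated 99.1 vs reported 99.1 → residual 0.0 km
  B: calculated 170.8 vs reported 170.8 → residual 0.0 km
  C: calculated 264.4 vs reported 316.6 → residual 52.2 km
  D: calculated 178.1 vs reported 178.1 → residual 0.0 km
A, B, D are mutually consistent (residuals ≈ 0); C is off by 52.2 km.

C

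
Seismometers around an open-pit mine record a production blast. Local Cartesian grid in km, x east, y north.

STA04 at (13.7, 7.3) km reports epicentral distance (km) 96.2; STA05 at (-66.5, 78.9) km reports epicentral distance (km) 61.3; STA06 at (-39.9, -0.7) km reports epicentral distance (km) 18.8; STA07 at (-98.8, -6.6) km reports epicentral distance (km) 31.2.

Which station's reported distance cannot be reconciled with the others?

STA06

Solve using three stations at a time. Using STA04, STA05, STA07 (subtract circle equations pairwise → linear system) gives (x, y) ≈ (-81.7, 19.5).
Distances from that point to each station vs reported:
  STA04: calculated 96.2 vs reported 96.2 → residual 0.0 km
  STA05: calculated 61.3 vs reported 61.3 → residual 0.0 km
  STA06: calculated 46.5 vs reported 18.8 → residual 27.7 km
  STA07: calculated 31.2 vs reported 31.2 → residual 0.0 km
STA04, STA05, STA07 are mutually consistent (residuals ≈ 0); STA06 is off by 27.7 km.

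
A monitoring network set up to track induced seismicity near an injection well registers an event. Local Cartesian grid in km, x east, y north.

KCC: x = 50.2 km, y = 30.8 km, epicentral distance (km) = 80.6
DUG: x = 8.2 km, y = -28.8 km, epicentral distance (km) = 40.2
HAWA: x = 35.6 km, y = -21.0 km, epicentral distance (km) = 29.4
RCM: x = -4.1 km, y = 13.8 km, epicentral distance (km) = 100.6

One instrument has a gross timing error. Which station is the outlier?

Solve using three stations at a time. Using KCC, DUG, HAWA (subtract circle equations pairwise → linear system) gives (x, y) ≈ (42.6, -49.4).
Distances from that point to each station vs reported:
  KCC: calculated 80.5 vs reported 80.6 → residual 0.1 km
  DUG: calculated 40.1 vs reported 40.2 → residual 0.1 km
  HAWA: calculated 29.2 vs reported 29.4 → residual 0.2 km
  RCM: calculated 78.6 vs reported 100.6 → residual 22.0 km
KCC, DUG, HAWA are mutually consistent (residuals ≈ 0); RCM is off by 22.0 km.

RCM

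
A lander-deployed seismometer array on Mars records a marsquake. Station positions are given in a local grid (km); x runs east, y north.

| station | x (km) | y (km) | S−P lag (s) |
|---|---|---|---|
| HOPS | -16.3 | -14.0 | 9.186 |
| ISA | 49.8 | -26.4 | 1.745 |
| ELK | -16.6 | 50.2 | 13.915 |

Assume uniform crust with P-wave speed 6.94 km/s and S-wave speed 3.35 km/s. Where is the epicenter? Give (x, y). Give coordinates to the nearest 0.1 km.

x ≈ 43.1 km, y ≈ -17.3 km

Distance from S−P lag: d = Δt · v_P v_S / (v_P − v_S) = Δt · (6.94·3.35)/(6.94−3.35) ≈ 6.4760·Δt.
So d_HOPS = 59.49, d_ISA = 11.30, d_ELK = 90.11 km.
Circle about each station: (x + 16.3)² + (y + 14.0)² = 59.49²; (x − 49.8)² + (y + 26.4)² = 11.30²; (x + 16.6)² + (y − 50.2)² = 90.11².
Subtracting the HOPS equation from the ISA and ELK equations removes the quadratic terms:
132.2 x − 24.8 y = 6126.68
-0.6 x + 128.4 y = -2246.84
Solving the 2×2 system: x ≈ 43.1, y ≈ -17.3 km.
Check against HOPS (with the unrounded x, y): √((x + 16.3)²+(y + 14.0)²) = 59.49 ≈ 59.49 km. ✓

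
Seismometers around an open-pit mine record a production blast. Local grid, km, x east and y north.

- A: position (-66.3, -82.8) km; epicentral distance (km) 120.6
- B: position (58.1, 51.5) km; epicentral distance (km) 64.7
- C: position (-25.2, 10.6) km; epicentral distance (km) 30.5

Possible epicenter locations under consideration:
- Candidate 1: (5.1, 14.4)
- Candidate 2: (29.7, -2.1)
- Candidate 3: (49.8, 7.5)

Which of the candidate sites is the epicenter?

Candidate 1

For each candidate, compare |candidate − station| to the reported distance:
Candidate 1: residuals A 0.0, B 0.0, C 0.0 → max 0.0 km
Candidate 2: residuals A 4.8, B 4.0, C 25.8 → max 25.8 km
Candidate 3: residuals A 26.5, B 19.9, C 44.6 → max 44.6 km
Only Candidate 1 has all residuals ≈ 0.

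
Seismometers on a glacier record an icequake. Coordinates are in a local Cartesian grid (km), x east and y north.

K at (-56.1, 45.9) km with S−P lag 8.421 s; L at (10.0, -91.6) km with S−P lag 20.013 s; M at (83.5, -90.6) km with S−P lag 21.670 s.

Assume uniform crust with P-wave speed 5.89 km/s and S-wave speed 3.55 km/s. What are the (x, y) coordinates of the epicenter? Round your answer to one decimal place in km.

(6.8, 87.2)

Distance from S−P lag: d = Δt · v_P v_S / (v_P − v_S) = Δt · (5.89·3.55)/(5.89−3.55) ≈ 8.9357·Δt.
So d_K = 75.25, d_L = 178.83, d_M = 193.64 km.
Circle about each station: (x + 56.1)² + (y − 45.9)² = 75.25²; (x − 10.0)² + (y + 91.6)² = 178.83²; (x − 83.5)² + (y + 90.6)² = 193.64².
Subtracting pairs of circle equations eliminates x²+y² and gives linear equations (the radical axes):
132.2 x − 275.0 y = -23081.07
279.2 x − 273.0 y = -21907.30
Solving the 2×2 system: x ≈ 6.8, y ≈ 87.2 km.
Check against K (with the unrounded x, y): √((x + 56.1)²+(y − 45.9)²) = 75.25 ≈ 75.25 km. ✓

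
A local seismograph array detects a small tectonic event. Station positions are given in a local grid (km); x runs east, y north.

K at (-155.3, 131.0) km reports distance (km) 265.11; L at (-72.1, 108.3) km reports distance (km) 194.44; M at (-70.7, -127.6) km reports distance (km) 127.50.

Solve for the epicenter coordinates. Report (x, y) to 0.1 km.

(33.9, -54.7)

Circle about each station: (x + 155.3)² + (y − 131.0)² = 265.11²; (x + 72.1)² + (y − 108.3)² = 194.44²; (x + 70.7)² + (y + 127.6)² = 127.50².
Subtracting the K equation from the L and M equations removes the quadratic terms:
166.4 x − 45.4 y = 8124.61
169.2 x − 517.2 y = 34028.22
Solving the 2×2 system: x ≈ 33.9, y ≈ -54.7 km.
Check against K (with the unrounded x, y): √((x + 155.3)²+(y − 131.0)²) = 265.11 ≈ 265.11 km. ✓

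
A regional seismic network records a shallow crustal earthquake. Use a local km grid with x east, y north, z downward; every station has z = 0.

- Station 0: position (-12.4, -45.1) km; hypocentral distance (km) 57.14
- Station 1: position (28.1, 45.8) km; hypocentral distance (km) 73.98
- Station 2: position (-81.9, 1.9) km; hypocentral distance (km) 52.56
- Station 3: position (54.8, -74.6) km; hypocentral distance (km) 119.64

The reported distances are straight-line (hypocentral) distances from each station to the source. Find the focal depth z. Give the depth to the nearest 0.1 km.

16.3 km

Each station gives a sphere (x−x_i)² + (y−y_i)² + z² = d_i² (stations at z=0).
Subtracting the Station 0 sphere from Station 1 and Station 2: z² cancels, leaving linear equations in x and y:
81.0 x + 181.8 y = -1508.58
-139.0 x + 94.0 y = 5025.88
Solving: x ≈ -32.098, y ≈ 6.003 km (keep extra digits for the depth step; rounded: -32.1, 6.0).
Then from the Station 0 sphere: z² = 57.14² − (x + 12.4)² − (y + 45.1)² with x = -32.098, y = 6.003, so z ≈ 16.293 ≈ 16.3 km.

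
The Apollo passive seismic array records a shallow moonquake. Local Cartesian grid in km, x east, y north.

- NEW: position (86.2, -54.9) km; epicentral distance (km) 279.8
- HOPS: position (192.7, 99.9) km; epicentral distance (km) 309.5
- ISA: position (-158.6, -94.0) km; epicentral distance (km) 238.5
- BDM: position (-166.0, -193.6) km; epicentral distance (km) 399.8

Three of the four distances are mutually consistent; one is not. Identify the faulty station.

Solve using three stations at a time. Using NEW, HOPS, ISA (subtract circle equations pairwise → linear system) gives (x, y) ≈ (-114.3, 140.5).
Distances from that point to each station vs reported:
  NEW: calculated 279.9 vs reported 279.8 → residual 0.1 km
  HOPS: calculated 309.6 vs reported 309.5 → residual 0.1 km
  ISA: calculated 238.7 vs reported 238.5 → residual 0.2 km
  BDM: calculated 338.1 vs reported 399.8 → residual 61.7 km
NEW, HOPS, ISA are mutually consistent (residuals ≈ 0); BDM is off by 61.7 km.

BDM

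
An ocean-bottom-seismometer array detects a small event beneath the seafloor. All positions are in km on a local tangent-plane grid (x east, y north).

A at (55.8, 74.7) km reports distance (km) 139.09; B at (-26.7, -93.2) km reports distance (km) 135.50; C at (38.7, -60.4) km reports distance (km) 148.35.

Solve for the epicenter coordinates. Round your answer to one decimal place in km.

-76.8 km east, 32.7 km north

Circle about each station: (x − 55.8)² + (y − 74.7)² = 139.09²; (x + 26.7)² + (y + 93.2)² = 135.50²; (x − 38.7)² + (y + 60.4)² = 148.35².
Subtracting the A equation from the B and C equations removes the quadratic terms:
-165.0 x − 335.8 y = 1691.18
-34.2 x − 270.2 y = -6209.57
Solving the 2×2 system: x ≈ -76.8, y ≈ 32.7 km.
Check against A (with the unrounded x, y): √((x − 55.8)²+(y − 74.7)²) = 139.10 ≈ 139.09 km. ✓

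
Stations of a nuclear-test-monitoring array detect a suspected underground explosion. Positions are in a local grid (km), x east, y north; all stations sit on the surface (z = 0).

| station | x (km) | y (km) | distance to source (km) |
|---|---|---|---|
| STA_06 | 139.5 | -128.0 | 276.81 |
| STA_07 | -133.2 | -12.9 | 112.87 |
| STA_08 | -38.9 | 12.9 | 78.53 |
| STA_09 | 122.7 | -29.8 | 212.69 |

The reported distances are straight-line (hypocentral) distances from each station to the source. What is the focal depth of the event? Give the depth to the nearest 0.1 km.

65.8 km

Each station gives a sphere (x−x_i)² + (y−y_i)² + z² = d_i² (stations at z=0).
Subtracting the STA_06 sphere from STA_07 and STA_08: z² cancels, leaving linear equations in x and y:
-545.4 x + 230.2 y = 45948.54
-356.8 x + 281.8 y = 36292.19
Solving: x ≈ -64.197, y ≈ 47.504 km (keep extra digits for the depth step; rounded: -64.2, 47.5).
Then from the STA_06 sphere: z² = 276.81² − (x − 139.5)² − (y + 128.0)² with x = -64.197, y = 47.504, so z ≈ 65.800 ≈ 65.8 km.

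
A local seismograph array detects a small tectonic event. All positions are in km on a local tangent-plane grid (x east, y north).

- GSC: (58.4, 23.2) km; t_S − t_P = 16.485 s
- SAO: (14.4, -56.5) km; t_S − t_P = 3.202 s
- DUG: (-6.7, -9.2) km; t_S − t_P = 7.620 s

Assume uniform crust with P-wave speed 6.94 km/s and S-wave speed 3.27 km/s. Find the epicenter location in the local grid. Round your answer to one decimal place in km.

Distance from S−P lag: d = Δt · v_P v_S / (v_P − v_S) = Δt · (6.94·3.27)/(6.94−3.27) ≈ 6.1836·Δt.
So d_GSC = 101.94, d_SAO = 19.80, d_DUG = 47.12 km.
Circle about each station: (x − 58.4)² + (y − 23.2)² = 101.94²; (x − 14.4)² + (y + 56.5)² = 19.80²; (x + 6.7)² + (y + 9.2)² = 47.12².
Subtracting the GSC equation from the SAO and DUG equations removes the quadratic terms:
-88.0 x − 159.4 y = 9450.53
-130.2 x − 64.8 y = 4352.20
Solving the 2×2 system: x ≈ -5.4, y ≈ -56.3 km.

(-5.4, -56.3)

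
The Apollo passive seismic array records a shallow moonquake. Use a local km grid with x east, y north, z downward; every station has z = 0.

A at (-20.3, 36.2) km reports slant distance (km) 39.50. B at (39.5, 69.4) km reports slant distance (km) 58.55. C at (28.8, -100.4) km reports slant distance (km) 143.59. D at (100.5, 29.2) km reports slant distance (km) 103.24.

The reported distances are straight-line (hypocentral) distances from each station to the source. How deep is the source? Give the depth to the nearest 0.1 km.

Each station gives a sphere (x−x_i)² + (y−y_i)² + z² = d_i² (stations at z=0).
Subtracting the A sphere from B and C: z² cancels, leaving linear equations in x and y:
119.6 x + 66.4 y = 2786.23
98.2 x − 273.2 y = -9870.77
Solving: x ≈ 2.699, y ≈ 37.100 km (keep extra digits for the depth step; rounded: 2.7, 37.1).
Then from the A sphere: z² = 39.50² − (x + 20.3)² − (y − 36.2)² with x = 2.699, y = 37.100, so z ≈ 32.101 ≈ 32.1 km.

32.1 km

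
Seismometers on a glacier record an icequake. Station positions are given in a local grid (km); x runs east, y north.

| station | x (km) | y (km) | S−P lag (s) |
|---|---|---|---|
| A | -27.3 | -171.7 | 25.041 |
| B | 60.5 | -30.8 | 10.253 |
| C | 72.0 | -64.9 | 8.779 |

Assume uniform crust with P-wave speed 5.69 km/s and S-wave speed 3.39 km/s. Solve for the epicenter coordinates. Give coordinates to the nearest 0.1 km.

(144.2, -50.5)

Distance from S−P lag: d = Δt · v_P v_S / (v_P − v_S) = Δt · (5.69·3.39)/(5.69−3.39) ≈ 8.3866·Δt.
So d_A = 210.01, d_B = 85.99, d_C = 73.63 km.
Circle about each station: (x + 27.3)² + (y + 171.7)² = 210.01²; (x − 60.5)² + (y + 30.8)² = 85.99²; (x − 72.0)² + (y + 64.9)² = 73.63².
Subtracting the A equation from the B and C equations removes the quadratic terms:
175.6 x + 281.8 y = 11092.63
198.6 x + 213.6 y = 17852.65
Solving the 2×2 system: x ≈ 144.2, y ≈ -50.5 km.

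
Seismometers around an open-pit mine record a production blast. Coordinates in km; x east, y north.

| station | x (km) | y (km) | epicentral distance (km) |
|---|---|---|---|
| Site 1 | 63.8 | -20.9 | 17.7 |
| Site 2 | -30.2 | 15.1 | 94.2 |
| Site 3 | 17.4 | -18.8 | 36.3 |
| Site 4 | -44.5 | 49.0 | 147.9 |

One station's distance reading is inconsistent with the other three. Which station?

Solve using three stations at a time. Using Site 1, Site 2, Site 3 (subtract circle equations pairwise → linear system) gives (x, y) ≈ (50.8, -32.9).
Distances from that point to each station vs reported:
  Site 1: calculated 17.7 vs reported 17.7 → residual 0.0 km
  Site 2: calculated 94.2 vs reported 94.2 → residual 0.0 km
  Site 3: calculated 36.3 vs reported 36.3 → residual 0.0 km
  Site 4: calculated 125.7 vs reported 147.9 → residual 22.2 km
Site 1, Site 2, Site 3 are mutually consistent (residuals ≈ 0); Site 4 is off by 22.2 km.

Site 4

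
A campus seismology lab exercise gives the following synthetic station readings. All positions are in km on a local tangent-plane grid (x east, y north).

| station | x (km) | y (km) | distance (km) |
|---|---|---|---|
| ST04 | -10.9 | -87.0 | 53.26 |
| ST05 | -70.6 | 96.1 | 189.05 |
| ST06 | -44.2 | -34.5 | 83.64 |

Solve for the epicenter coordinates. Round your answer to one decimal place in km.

(35.3, -60.5)

Circle about each station: (x + 10.9)² + (y + 87.0)² = 53.26²; (x + 70.6)² + (y − 96.1)² = 189.05²; (x + 44.2)² + (y + 34.5)² = 83.64².
Subtracting the ST04 equation from the ST05 and ST06 equations removes the quadratic terms:
-119.4 x + 366.2 y = -26371.51
-66.6 x + 105.0 y = -8702.94
Solving the 2×2 system: x ≈ 35.3, y ≈ -60.5 km.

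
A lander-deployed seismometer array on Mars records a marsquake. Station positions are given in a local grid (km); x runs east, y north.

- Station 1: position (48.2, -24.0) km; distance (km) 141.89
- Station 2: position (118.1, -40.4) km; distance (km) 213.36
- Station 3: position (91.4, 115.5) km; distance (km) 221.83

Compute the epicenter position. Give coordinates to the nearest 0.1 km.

x ≈ -92.8 km, y ≈ -8.1 km

Circle about each station: (x − 48.2)² + (y + 24.0)² = 141.89²; (x − 118.1)² + (y + 40.4)² = 213.36²; (x − 91.4)² + (y − 115.5)² = 221.83².
Subtracting the Station 1 equation from the Station 2 and Station 3 equations removes the quadratic terms:
139.8 x − 32.8 y = -12709.19
86.4 x + 279.0 y = -10280.81
Solving the 2×2 system: x ≈ -92.8, y ≈ -8.1 km.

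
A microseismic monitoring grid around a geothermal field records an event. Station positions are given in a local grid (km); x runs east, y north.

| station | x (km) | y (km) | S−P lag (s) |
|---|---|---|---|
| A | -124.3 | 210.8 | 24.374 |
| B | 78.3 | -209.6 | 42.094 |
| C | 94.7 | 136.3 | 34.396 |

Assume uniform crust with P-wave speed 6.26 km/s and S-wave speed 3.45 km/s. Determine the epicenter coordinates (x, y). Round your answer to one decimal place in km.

Distance from S−P lag: d = Δt · v_P v_S / (v_P − v_S) = Δt · (6.26·3.45)/(6.26−3.45) ≈ 7.6858·Δt.
So d_A = 187.33, d_B = 323.52, d_C = 264.36 km.
Circle about each station: (x + 124.3)² + (y − 210.8)² = 187.33²; (x − 78.3)² + (y + 209.6)² = 323.52²; (x − 94.7)² + (y − 136.3)² = 264.36².
Subtracting the A equation from the B and C equations removes the quadratic terms:
405.2 x − 840.8 y = -79396.74
438.0 x − 149.0 y = -67135.03
Solving the 2×2 system: x ≈ -144.9, y ≈ 24.6 km.
Check against A (with the unrounded x, y): √((x + 124.3)²+(y − 210.8)²) = 187.34 ≈ 187.33 km. ✓

x ≈ -144.9 km, y ≈ 24.6 km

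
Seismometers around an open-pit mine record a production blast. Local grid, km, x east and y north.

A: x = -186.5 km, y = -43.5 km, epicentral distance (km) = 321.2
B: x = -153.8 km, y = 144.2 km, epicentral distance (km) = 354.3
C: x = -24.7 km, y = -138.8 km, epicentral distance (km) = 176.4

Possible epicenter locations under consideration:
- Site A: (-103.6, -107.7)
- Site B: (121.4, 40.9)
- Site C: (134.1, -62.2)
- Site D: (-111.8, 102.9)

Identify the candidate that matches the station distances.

For each candidate, compare |candidate − station| to the reported distance:
Site A: residuals A 216.3, B 97.4, C 91.6 → max 216.3 km
Site B: residuals A 1.9, B 60.4, C 55.2 → max 60.4 km
Site C: residuals A 0.1, B 0.1, C 0.1 → max 0.1 km
Site D: residuals A 156.8, B 295.4, C 80.5 → max 295.4 km
Only Site C has all residuals ≈ 0.

Site C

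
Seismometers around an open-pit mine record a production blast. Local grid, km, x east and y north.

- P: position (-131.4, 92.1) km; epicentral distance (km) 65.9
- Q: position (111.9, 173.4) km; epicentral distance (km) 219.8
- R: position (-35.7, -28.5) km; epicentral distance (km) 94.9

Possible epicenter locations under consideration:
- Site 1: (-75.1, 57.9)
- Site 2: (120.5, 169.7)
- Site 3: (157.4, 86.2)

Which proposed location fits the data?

Site 1

For each candidate, compare |candidate − station| to the reported distance:
Site 1: residuals P 0.0, Q 0.0, R 0.1 → max 0.1 km
Site 2: residuals P 197.7, Q 210.4, R 157.5 → max 210.4 km
Site 3: residuals P 223.0, Q 121.4, R 129.7 → max 223.0 km
Only Site 1 has all residuals ≈ 0.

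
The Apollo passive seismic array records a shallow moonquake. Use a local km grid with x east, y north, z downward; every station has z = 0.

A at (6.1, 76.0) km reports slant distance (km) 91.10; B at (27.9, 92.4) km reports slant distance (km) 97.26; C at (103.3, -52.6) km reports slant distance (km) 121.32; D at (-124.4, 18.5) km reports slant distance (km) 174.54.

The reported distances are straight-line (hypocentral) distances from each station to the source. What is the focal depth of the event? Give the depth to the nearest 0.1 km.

Each station gives a sphere (x−x_i)² + (y−y_i)² + z² = d_i² (stations at z=0).
Subtracting the A sphere from B and C: z² cancels, leaving linear equations in x and y:
43.6 x + 32.8 y = 2342.66
194.4 x − 257.2 y = 1205.11
Solving: x ≈ 36.501, y ≈ 22.903 km (keep extra digits for the depth step; rounded: 36.5, 22.9).
Then from the A sphere: z² = 91.10² − (x − 6.1)² − (y − 76.0)² with x = 36.501, y = 22.903, so z ≈ 67.496 ≈ 67.5 km.

depth ≈ 67.5 km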